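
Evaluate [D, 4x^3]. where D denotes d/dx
12 x^{2}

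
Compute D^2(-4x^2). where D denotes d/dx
-8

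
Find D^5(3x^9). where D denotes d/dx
45360 x^{4}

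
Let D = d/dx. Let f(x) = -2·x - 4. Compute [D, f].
-2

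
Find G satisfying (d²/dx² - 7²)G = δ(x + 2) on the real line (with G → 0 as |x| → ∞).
-\frac{e^{-7|x + 2|}}{14}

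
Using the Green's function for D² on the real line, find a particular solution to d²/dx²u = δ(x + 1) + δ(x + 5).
\frac{|x + 1|}{2} + \frac{|x + 5|}{2}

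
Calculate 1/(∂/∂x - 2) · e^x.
- e^{x}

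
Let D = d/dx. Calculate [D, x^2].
2 x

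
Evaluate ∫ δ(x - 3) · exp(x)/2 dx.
\frac{e^{3}}{2}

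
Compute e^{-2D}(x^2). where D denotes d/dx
x^{2} - 4 x + 4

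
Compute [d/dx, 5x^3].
15 x^{2}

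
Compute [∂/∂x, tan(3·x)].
\frac{3}{\cos^{2}{\left(3 x \right)}}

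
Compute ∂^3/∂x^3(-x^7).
- 210 x^{4}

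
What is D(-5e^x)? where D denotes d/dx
- 5 e^{x}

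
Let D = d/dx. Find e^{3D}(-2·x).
- 2 x - 6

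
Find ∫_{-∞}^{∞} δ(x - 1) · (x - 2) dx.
-1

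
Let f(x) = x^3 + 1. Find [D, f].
3 x^{2}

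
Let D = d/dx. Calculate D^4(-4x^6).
- 1440 x^{2}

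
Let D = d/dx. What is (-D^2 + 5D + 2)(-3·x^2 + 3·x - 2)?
- 6 x^{2} - 24 x + 17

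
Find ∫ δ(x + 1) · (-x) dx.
1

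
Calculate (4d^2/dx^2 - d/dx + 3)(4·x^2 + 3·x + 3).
12 x^{2} + x + 38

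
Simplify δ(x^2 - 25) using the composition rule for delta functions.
\frac{\delta(x - 5) + \delta(x + 5)}{10}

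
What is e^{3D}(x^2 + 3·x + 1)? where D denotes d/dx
x^{2} + 9 x + 19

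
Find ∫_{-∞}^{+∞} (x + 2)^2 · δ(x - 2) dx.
16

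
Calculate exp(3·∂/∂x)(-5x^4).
- 5 x^{4} - 60 x^{3} - 270 x^{2} - 540 x - 405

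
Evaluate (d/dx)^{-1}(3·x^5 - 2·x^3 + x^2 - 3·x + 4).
\frac{x^{6}}{2} - \frac{x^{4}}{2} + \frac{x^{3}}{3} - \frac{3 x^{2}}{2} + 4 x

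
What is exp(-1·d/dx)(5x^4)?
5 x^{4} - 20 x^{3} + 30 x^{2} - 20 x + 5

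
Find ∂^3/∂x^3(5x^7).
1050 x^{4}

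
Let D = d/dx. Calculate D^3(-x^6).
- 120 x^{3}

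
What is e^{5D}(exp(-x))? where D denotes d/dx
e^{- x - 5}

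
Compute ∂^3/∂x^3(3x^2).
0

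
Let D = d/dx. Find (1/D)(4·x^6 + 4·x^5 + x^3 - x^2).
\frac{4 x^{7}}{7} + \frac{2 x^{6}}{3} + \frac{x^{4}}{4} - \frac{x^{3}}{3}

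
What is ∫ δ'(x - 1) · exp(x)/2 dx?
- \frac{e}{2}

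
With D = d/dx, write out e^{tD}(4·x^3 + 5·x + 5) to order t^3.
4 t^{3} + 12 t^{2} x + t \left(12 x^{2} + 5\right) + 4 x^{3} + 5 x + 5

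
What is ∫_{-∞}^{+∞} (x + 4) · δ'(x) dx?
-1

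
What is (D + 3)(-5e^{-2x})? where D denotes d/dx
- 5 e^{- 2 x}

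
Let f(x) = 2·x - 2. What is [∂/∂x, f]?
2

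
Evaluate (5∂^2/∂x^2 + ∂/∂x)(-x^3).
3 x \left(- x - 10\right)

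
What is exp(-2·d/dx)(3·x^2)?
3 x^{2} - 12 x + 12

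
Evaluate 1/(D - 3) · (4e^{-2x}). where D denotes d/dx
- \frac{4 e^{- 2 x}}{5}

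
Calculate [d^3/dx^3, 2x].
6\frac{d^{2}}{dx^{2}}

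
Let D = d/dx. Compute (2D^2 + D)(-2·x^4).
8 x^{2} \left(- x - 6\right)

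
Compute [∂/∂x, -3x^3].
- 9 x^{2}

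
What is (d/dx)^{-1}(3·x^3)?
\frac{3 x^{4}}{4}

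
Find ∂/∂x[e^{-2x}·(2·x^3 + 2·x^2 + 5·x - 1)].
\left(- 4 x^{3} + 2 x^{2} - 6 x + 7\right) e^{- 2 x}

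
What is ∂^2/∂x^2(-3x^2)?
-6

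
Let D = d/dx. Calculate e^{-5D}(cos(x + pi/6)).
\cos{\left(x - 5 + \frac{\pi}{6} \right)}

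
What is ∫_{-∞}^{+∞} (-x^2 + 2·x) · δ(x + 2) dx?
-8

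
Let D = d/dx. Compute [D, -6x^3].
- 18 x^{2}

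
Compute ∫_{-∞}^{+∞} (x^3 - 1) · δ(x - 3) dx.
26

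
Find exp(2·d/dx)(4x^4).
4 x^{4} + 32 x^{3} + 96 x^{2} + 128 x + 64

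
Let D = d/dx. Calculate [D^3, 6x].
18D^{2}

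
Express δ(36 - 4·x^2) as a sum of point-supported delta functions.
\frac{\delta(x - 3) + \delta(x + 3)}{24}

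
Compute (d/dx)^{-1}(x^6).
\frac{x^{7}}{7}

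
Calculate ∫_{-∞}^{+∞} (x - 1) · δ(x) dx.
-1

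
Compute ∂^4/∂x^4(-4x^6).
- 1440 x^{2}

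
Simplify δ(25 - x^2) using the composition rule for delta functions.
\frac{\delta(x - 5) + \delta(x + 5)}{10}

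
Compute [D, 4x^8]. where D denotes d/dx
32 x^{7}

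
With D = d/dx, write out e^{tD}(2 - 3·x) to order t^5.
- 3 t - 3 x + 2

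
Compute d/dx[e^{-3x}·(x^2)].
x \left(2 - 3 x\right) e^{- 3 x}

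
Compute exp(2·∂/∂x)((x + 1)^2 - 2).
x^{2} + 6 x + 7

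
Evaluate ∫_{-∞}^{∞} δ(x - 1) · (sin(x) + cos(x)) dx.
\cos{\left(1 \right)} + \sin{\left(1 \right)}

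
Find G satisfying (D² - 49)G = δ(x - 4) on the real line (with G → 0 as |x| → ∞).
-\frac{e^{-7|x - 4|}}{14}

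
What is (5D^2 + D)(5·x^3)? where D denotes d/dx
15 x \left(x + 10\right)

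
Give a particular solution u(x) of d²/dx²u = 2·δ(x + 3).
|x + 3|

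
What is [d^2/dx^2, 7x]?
14\frac{d}{dx}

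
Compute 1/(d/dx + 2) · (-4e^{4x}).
- \frac{2 e^{4 x}}{3}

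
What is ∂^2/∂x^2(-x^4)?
- 12 x^{2}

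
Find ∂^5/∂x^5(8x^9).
120960 x^{4}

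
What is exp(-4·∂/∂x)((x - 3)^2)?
x^{2} - 14 x + 49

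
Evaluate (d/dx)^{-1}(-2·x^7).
- \frac{x^{8}}{4}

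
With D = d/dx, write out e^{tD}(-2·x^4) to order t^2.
2 x^{2} \left(- 6 t^{2} - 4 t x - x^{2}\right)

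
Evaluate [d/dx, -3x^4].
- 12 x^{3}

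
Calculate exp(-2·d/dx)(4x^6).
4 x^{6} - 48 x^{5} + 240 x^{4} - 640 x^{3} + 960 x^{2} - 768 x + 256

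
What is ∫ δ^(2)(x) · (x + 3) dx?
0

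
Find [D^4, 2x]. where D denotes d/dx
8D^{3}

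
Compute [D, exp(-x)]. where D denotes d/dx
- e^{- x}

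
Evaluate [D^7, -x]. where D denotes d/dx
-7D^{6}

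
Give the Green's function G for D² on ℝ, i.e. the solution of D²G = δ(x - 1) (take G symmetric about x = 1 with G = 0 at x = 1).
\frac{|x - 1|}{2}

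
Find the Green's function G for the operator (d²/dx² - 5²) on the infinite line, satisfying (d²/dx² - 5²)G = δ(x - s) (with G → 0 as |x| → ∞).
-\frac{e^{-5|x-s|}}{10}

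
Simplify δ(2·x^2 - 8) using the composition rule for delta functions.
\frac{\delta(x - 2) + \delta(x + 2)}{8}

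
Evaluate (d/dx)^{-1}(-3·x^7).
- \frac{3 x^{8}}{8}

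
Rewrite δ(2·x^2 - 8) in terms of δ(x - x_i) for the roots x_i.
\frac{\delta(x - 2) + \delta(x + 2)}{8}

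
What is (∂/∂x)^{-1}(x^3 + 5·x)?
\frac{x^{4}}{4} + \frac{5 x^{2}}{2}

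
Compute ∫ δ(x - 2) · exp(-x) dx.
e^{-2}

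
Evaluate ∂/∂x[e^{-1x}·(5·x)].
5 \left(1 - x\right) e^{- x}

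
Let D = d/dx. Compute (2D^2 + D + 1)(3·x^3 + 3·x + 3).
3 x^{3} + 9 x^{2} + 39 x + 6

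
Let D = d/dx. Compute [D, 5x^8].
40 x^{7}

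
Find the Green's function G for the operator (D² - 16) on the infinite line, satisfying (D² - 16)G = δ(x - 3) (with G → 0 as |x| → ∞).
-\frac{e^{-4|x - 3|}}{8}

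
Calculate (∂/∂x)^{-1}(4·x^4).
\frac{4 x^{5}}{5}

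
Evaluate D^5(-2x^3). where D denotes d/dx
0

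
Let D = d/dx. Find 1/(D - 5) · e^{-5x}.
- \frac{e^{- 5 x}}{10}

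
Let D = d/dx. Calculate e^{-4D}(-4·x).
16 - 4 x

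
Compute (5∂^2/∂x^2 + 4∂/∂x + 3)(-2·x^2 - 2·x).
- 6 x^{2} - 22 x - 28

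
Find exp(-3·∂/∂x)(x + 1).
x - 2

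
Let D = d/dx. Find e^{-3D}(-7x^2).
- 7 x^{2} + 42 x - 63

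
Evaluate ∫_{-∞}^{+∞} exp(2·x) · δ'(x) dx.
-2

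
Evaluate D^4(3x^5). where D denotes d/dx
360 x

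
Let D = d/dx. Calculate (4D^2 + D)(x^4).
4 x^{2} \left(x + 12\right)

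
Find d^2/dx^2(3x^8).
168 x^{6}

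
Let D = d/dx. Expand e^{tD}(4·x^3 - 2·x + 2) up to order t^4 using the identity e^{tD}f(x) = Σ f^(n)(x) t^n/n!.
4 t^{3} + 12 t^{2} x + 2 t \left(6 x^{2} - 1\right) + 4 x^{3} - 2 x + 2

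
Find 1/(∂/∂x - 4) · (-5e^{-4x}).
\frac{5 e^{- 4 x}}{8}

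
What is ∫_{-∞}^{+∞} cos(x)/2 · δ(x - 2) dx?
\frac{\cos{\left(2 \right)}}{2}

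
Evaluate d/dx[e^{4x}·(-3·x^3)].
x^{2} \left(- 12 x - 9\right) e^{4 x}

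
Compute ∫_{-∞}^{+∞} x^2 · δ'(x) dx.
0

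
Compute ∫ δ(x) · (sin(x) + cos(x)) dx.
1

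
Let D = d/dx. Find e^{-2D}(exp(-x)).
e^{2 - x}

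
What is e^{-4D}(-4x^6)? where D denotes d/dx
- 4 x^{6} + 96 x^{5} - 960 x^{4} + 5120 x^{3} - 15360 x^{2} + 24576 x - 16384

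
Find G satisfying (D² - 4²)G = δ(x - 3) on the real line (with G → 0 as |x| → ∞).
-\frac{e^{-4|x - 3|}}{8}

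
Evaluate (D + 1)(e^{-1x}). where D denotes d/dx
0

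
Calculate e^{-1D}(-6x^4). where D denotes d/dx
- 6 x^{4} + 24 x^{3} - 36 x^{2} + 24 x - 6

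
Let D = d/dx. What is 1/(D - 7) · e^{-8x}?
- \frac{e^{- 8 x}}{15}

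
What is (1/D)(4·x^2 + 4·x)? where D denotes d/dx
\frac{4 x^{3}}{3} + 2 x^{2}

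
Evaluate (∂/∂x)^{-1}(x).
\frac{x^{2}}{2}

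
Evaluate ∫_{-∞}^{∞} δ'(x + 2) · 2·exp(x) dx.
- \frac{2}{e^{2}}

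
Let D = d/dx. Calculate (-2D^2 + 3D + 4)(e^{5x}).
- 31 e^{5 x}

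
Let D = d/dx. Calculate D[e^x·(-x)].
\left(- x - 1\right) e^{x}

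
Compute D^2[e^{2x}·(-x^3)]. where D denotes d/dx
- 2 x \left(2 x^{2} + 6 x + 3\right) e^{2 x}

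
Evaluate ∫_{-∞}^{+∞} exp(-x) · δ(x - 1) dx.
e^{-1}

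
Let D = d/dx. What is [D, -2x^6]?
- 12 x^{5}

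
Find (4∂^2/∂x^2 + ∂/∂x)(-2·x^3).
6 x \left(- x - 8\right)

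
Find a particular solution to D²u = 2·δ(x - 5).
|x - 5|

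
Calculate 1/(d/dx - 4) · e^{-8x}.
- \frac{e^{- 8 x}}{12}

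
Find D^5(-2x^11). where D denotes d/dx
- 110880 x^{6}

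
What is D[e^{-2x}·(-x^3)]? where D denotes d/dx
x^{2} \left(2 x - 3\right) e^{- 2 x}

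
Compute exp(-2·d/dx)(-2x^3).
- 2 x^{3} + 12 x^{2} - 24 x + 16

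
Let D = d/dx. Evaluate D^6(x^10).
151200 x^{4}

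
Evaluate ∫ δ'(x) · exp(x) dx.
-1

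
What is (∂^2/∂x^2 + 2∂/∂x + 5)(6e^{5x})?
240 e^{5 x}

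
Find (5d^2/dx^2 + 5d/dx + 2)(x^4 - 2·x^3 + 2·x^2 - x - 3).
2 x^{4} + 16 x^{3} + 34 x^{2} - 42 x + 9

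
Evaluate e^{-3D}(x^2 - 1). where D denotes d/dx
x^{2} - 6 x + 8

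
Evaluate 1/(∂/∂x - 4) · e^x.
- \frac{e^{x}}{3}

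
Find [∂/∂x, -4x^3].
- 12 x^{2}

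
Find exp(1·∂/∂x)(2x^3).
2 x^{3} + 6 x^{2} + 6 x + 2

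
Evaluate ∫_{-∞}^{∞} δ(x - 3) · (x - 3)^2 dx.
0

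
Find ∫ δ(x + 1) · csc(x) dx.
- \csc{\left(1 \right)}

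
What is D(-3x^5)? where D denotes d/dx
- 15 x^{4}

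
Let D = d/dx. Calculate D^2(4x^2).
8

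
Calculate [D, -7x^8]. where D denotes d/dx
- 56 x^{7}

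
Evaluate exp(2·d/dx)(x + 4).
x + 6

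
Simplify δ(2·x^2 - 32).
\frac{\delta(x - 4) + \delta(x + 4)}{16}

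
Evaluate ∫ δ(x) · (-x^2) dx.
0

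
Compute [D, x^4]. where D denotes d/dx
4 x^{3}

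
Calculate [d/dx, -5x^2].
- 10 x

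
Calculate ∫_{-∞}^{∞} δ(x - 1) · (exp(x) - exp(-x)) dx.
2 \sinh{\left(1 \right)}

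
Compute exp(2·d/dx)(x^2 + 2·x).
x^{2} + 6 x + 8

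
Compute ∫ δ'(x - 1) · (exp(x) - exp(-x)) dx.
- 2 \cosh{\left(1 \right)}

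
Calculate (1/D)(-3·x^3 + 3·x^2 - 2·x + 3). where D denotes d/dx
- \frac{3 x^{4}}{4} + x^{3} - x^{2} + 3 x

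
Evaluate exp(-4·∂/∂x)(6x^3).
6 x^{3} - 72 x^{2} + 288 x - 384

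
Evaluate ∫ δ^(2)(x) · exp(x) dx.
1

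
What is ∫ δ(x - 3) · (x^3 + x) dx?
30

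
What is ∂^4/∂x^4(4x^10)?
20160 x^{6}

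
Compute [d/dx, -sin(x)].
- \cos{\left(x \right)}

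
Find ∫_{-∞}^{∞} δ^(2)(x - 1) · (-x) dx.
0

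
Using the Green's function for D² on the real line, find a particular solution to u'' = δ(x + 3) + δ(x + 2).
\frac{|x + 3|}{2} + \frac{|x + 2|}{2}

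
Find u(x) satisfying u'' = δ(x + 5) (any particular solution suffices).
\frac{|x + 5|}{2}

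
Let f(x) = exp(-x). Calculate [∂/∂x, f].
- e^{- x}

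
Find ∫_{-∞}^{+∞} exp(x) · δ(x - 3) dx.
e^{3}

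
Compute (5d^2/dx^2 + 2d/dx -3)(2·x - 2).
10 - 6 x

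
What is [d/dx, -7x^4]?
- 28 x^{3}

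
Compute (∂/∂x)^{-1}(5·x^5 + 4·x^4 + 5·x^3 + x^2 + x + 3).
\frac{5 x^{6}}{6} + \frac{4 x^{5}}{5} + \frac{5 x^{4}}{4} + \frac{x^{3}}{3} + \frac{x^{2}}{2} + 3 x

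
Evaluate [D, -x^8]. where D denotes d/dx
- 8 x^{7}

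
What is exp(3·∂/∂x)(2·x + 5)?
2 x + 11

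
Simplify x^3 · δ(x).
0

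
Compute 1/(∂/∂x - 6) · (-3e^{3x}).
e^{3 x}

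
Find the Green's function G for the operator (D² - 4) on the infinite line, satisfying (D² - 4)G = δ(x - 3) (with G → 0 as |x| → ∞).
-\frac{e^{-2|x - 3|}}{4}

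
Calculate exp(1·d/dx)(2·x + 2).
2 x + 4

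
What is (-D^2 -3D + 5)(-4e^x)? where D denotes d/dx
- 4 e^{x}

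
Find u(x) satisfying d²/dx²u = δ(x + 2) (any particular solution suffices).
\frac{|x + 2|}{2}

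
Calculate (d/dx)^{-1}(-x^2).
- \frac{x^{3}}{3}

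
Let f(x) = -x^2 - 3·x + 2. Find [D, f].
- 2 x - 3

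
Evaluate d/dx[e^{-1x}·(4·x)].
4 \left(1 - x\right) e^{- x}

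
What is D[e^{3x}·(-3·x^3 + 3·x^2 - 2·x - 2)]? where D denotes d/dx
\left(- 9 x^{3} - 8\right) e^{3 x}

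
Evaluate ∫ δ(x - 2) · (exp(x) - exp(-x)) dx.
2 \sinh{\left(2 \right)}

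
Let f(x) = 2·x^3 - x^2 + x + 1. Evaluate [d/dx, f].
6 x^{2} - 2 x + 1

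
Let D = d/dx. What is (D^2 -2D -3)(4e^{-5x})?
128 e^{- 5 x}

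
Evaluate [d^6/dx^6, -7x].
-42\frac{d^{5}}{dx^{5}}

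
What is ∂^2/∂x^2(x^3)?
6 x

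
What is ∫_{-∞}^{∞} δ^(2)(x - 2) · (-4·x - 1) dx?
0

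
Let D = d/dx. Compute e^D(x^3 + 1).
x^{3} + 3 x^{2} + 3 x + 2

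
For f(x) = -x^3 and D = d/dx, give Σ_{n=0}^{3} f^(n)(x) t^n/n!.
- t^{3} - 3 t^{2} x - 3 t x^{2} - x^{3}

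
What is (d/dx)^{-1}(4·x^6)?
\frac{4 x^{7}}{7}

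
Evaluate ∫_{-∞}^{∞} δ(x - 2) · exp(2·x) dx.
e^{4}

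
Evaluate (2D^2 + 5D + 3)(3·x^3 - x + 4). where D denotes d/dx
9 x^{3} + 45 x^{2} + 33 x + 7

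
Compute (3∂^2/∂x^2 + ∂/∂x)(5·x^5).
25 x^{3} \left(x + 12\right)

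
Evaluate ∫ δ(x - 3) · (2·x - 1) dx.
5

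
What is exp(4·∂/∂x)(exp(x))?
e^{x + 4}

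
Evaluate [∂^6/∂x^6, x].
6\frac{d^{5}}{dx^{5}}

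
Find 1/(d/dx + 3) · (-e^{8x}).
- \frac{e^{8 x}}{11}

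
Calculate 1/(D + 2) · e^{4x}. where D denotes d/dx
\frac{e^{4 x}}{6}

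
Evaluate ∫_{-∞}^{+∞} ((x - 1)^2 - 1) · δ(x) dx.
0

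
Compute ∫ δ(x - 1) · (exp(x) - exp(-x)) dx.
2 \sinh{\left(1 \right)}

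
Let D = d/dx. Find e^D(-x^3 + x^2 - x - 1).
- x^{3} - 2 x^{2} - 2 x - 2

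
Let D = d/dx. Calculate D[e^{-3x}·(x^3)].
3 x^{2} \left(1 - x\right) e^{- 3 x}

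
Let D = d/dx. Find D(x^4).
4 x^{3}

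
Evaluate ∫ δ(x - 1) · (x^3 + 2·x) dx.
3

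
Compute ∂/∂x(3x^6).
18 x^{5}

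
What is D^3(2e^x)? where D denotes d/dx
2 e^{x}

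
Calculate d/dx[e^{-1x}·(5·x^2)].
5 x \left(2 - x\right) e^{- x}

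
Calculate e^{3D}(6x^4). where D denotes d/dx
6 x^{4} + 72 x^{3} + 324 x^{2} + 648 x + 486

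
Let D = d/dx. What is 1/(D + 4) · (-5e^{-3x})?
- 5 e^{- 3 x}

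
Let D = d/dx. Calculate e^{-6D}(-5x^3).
- 5 x^{3} + 90 x^{2} - 540 x + 1080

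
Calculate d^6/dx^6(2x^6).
1440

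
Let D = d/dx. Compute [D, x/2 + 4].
\frac{1}{2}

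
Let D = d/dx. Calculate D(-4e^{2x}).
- 8 e^{2 x}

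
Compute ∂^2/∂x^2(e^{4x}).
16 e^{4 x}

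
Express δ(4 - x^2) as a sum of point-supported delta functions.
\frac{\delta(x - 2) + \delta(x + 2)}{4}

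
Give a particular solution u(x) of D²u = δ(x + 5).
\frac{|x + 5|}{2}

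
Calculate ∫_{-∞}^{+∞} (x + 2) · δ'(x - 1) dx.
-1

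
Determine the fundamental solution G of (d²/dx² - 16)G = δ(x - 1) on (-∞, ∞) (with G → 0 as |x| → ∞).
-\frac{e^{-4|x - 1|}}{8}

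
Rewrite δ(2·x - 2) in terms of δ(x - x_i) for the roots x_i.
\frac{\delta(x - 1)}{2}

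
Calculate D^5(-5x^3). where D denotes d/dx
0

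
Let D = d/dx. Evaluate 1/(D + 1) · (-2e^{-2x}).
2 e^{- 2 x}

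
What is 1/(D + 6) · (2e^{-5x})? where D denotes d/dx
2 e^{- 5 x}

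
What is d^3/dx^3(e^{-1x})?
- e^{- x}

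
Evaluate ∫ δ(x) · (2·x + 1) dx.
1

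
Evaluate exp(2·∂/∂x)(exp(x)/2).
\frac{e^{x + 2}}{2}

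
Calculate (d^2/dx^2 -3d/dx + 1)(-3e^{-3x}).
- 57 e^{- 3 x}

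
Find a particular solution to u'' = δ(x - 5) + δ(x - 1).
\frac{|x - 5|}{2} + \frac{|x - 1|}{2}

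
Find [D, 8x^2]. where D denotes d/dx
16 x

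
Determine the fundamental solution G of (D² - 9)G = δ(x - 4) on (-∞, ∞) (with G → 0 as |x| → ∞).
-\frac{e^{-3|x - 4|}}{6}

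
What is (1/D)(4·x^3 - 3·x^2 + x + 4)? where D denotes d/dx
x^{4} - x^{3} + \frac{x^{2}}{2} + 4 x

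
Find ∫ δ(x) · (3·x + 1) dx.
1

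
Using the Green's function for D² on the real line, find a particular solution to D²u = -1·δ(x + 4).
-\frac{|x + 4|}{2}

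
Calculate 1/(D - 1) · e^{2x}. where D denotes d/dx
e^{2 x}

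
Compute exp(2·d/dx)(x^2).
x^{2} + 4 x + 4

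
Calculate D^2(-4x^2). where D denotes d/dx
-8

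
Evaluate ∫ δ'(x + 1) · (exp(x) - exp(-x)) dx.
- 2 \cosh{\left(1 \right)}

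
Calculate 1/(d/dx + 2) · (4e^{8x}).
\frac{2 e^{8 x}}{5}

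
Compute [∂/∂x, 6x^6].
36 x^{5}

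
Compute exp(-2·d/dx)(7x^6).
7 x^{6} - 84 x^{5} + 420 x^{4} - 1120 x^{3} + 1680 x^{2} - 1344 x + 448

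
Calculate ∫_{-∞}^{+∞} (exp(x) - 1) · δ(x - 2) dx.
-1 + e^{2}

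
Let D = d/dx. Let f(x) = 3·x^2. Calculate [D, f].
6 x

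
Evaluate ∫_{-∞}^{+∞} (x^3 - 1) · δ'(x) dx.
0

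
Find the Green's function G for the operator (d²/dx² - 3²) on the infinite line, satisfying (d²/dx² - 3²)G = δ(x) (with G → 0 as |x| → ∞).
-\frac{e^{-3|x|}}{6}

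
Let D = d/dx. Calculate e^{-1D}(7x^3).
7 x^{3} - 21 x^{2} + 21 x - 7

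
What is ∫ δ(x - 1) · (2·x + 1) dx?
3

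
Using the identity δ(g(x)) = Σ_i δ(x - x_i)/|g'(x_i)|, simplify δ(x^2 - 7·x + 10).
\frac{\delta(x - 5) + \delta(x - 2)}{3}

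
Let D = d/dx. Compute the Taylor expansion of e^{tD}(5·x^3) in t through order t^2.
5 x \left(3 t^{2} + 3 t x + x^{2}\right)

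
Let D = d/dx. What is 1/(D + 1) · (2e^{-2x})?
- 2 e^{- 2 x}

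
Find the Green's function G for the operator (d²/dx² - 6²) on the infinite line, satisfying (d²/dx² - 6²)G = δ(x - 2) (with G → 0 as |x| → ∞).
-\frac{e^{-6|x - 2|}}{12}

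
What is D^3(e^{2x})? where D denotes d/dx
8 e^{2 x}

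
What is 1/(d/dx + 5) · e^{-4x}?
e^{- 4 x}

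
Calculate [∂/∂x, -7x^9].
- 63 x^{8}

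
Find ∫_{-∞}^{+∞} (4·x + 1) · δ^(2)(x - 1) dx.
0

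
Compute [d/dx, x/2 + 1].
\frac{1}{2}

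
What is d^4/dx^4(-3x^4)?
-72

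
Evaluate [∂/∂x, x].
1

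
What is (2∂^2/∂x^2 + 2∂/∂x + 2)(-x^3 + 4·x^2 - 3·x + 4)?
- 2 x^{3} + 2 x^{2} - 2 x + 18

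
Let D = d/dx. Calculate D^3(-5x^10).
- 3600 x^{7}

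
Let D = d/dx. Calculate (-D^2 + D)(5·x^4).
20 x^{2} \left(x - 3\right)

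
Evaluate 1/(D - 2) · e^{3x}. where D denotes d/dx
e^{3 x}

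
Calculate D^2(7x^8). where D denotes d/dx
392 x^{6}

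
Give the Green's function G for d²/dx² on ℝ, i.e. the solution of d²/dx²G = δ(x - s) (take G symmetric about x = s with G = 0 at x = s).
\frac{|x - s|}{2}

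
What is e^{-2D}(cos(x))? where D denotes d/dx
\cos{\left(x - 2 \right)}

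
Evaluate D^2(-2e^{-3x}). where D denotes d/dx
- 18 e^{- 3 x}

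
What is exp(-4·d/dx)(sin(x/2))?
\sin{\left(\frac{x}{2} - 2 \right)}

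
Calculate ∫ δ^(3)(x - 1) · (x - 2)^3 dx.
-6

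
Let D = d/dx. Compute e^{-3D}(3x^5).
3 x^{5} - 45 x^{4} + 270 x^{3} - 810 x^{2} + 1215 x - 729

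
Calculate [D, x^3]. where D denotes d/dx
3 x^{2}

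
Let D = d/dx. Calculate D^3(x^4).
24 x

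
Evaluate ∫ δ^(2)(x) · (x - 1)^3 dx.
-6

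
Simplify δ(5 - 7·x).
\frac{\delta(x - 5/7)}{7}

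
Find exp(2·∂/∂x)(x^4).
x^{4} + 8 x^{3} + 24 x^{2} + 32 x + 16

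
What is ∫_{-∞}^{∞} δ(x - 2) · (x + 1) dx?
3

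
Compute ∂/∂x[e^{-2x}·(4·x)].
4 \left(1 - 2 x\right) e^{- 2 x}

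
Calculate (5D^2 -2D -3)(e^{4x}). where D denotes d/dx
69 e^{4 x}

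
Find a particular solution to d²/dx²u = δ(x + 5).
\frac{|x + 5|}{2}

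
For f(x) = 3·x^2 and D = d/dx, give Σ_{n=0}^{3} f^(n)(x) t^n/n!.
3 t^{2} + 6 t x + 3 x^{2}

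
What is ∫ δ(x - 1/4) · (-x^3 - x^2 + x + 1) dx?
\frac{75}{64}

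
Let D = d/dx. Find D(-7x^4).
- 28 x^{3}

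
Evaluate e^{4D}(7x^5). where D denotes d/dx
7 x^{5} + 140 x^{4} + 1120 x^{3} + 4480 x^{2} + 8960 x + 7168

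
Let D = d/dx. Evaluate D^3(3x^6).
360 x^{3}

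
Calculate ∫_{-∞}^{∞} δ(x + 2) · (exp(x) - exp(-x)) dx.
- 2 \sinh{\left(2 \right)}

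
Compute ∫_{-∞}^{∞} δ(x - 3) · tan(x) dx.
\tan{\left(3 \right)}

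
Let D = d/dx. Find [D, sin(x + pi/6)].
\cos{\left(x + \frac{\pi}{6} \right)}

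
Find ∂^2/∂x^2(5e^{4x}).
80 e^{4 x}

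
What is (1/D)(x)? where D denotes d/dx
\frac{x^{2}}{2}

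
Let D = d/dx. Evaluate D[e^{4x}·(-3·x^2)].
6 x \left(- 2 x - 1\right) e^{4 x}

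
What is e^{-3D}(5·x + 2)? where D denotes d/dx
5 x - 13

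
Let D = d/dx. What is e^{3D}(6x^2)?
6 x^{2} + 36 x + 54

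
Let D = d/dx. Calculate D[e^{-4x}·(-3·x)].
3 \left(4 x - 1\right) e^{- 4 x}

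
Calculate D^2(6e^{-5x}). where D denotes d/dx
150 e^{- 5 x}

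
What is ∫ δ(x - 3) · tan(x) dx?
\tan{\left(3 \right)}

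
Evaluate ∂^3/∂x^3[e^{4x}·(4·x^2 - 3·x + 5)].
\left(256 x^{2} + 192 x + 272\right) e^{4 x}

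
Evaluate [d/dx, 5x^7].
35 x^{6}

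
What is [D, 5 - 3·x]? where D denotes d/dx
-3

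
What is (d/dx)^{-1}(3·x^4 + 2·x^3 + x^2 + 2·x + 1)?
\frac{3 x^{5}}{5} + \frac{x^{4}}{2} + \frac{x^{3}}{3} + x^{2} + x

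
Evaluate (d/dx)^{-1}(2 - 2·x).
- x^{2} + 2 x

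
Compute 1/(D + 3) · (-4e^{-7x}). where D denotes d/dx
e^{- 7 x}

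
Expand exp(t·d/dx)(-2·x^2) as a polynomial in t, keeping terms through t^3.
- 2 t^{2} - 4 t x - 2 x^{2}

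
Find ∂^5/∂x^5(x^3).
0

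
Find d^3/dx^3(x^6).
120 x^{3}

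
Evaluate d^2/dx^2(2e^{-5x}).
50 e^{- 5 x}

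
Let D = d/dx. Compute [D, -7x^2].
- 14 x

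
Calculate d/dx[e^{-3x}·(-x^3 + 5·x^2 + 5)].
\left(3 x^{3} - 18 x^{2} + 10 x - 15\right) e^{- 3 x}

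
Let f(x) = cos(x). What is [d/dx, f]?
- \sin{\left(x \right)}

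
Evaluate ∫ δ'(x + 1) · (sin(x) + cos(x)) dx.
- \sin{\left(1 \right)} - \cos{\left(1 \right)}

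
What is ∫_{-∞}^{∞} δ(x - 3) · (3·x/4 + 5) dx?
\frac{29}{4}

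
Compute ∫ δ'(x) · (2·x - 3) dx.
-2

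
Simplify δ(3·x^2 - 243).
\frac{\delta(x - 9) + \delta(x + 9)}{54}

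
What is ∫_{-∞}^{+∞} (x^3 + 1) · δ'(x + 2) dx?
-12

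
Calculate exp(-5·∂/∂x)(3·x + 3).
3 x - 12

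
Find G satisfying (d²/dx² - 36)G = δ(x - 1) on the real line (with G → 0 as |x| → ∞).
-\frac{e^{-6|x - 1|}}{12}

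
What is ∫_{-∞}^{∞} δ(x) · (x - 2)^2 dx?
4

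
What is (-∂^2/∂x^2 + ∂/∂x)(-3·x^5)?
15 x^{3} \left(4 - x\right)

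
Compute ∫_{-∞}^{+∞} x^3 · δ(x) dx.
0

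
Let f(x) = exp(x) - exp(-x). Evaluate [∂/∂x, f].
2 \cosh{\left(x \right)}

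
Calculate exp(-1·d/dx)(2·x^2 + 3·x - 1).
2 x^{2} - x - 2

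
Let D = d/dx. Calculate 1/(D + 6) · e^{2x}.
\frac{e^{2 x}}{8}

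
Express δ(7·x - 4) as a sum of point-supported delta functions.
\frac{\delta(x - 4/7)}{7}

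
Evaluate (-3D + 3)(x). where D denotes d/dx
3 x - 3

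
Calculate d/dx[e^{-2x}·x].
\left(1 - 2 x\right) e^{- 2 x}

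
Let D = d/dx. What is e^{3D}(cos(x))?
\cos{\left(x + 3 \right)}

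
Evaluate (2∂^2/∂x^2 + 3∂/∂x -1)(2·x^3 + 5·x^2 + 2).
- 2 x^{3} + 13 x^{2} + 54 x + 18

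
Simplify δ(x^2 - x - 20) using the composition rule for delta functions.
\frac{\delta(x + 4) + \delta(x - 5)}{9}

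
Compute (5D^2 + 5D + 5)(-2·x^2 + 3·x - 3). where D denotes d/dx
- 10 x^{2} - 5 x - 20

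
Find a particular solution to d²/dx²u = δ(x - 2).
\frac{|x - 2|}{2}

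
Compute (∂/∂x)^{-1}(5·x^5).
\frac{5 x^{6}}{6}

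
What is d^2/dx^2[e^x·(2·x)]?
2 \left(x + 2\right) e^{x}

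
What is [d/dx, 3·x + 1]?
3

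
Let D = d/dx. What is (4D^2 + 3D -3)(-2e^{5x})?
- 224 e^{5 x}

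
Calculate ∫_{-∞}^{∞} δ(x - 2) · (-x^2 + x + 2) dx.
0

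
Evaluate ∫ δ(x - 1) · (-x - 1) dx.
-2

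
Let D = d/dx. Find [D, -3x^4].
- 12 x^{3}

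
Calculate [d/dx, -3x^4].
- 12 x^{3}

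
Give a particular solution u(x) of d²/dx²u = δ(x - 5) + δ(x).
\frac{|x - 5|}{2} + \frac{|x|}{2}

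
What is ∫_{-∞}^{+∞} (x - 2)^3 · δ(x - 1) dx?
-1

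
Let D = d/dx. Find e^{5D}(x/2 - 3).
\frac{x}{2} - \frac{1}{2}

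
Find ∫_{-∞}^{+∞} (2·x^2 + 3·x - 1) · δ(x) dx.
-1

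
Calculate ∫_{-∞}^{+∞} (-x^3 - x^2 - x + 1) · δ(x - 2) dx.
-13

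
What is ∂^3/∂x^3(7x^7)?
1470 x^{4}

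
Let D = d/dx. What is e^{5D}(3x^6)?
3 x^{6} + 90 x^{5} + 1125 x^{4} + 7500 x^{3} + 28125 x^{2} + 56250 x + 46875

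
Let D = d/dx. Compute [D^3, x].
3D^{2}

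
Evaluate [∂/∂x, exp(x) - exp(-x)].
2 \cosh{\left(x \right)}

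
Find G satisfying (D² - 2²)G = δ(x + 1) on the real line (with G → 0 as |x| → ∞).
-\frac{e^{-2|x + 1|}}{4}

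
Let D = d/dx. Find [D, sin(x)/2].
\frac{\cos{\left(x \right)}}{2}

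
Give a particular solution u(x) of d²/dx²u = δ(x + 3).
\frac{|x + 3|}{2}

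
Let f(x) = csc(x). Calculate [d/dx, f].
- \cot{\left(x \right)} \csc{\left(x \right)}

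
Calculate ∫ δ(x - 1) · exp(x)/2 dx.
\frac{e}{2}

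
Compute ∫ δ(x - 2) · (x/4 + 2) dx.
\frac{5}{2}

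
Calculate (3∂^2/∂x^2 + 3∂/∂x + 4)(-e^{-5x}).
- 64 e^{- 5 x}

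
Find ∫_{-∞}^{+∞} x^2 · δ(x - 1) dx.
1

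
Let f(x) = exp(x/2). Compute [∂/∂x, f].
\frac{e^{\frac{x}{2}}}{2}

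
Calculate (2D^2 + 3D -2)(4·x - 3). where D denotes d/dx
18 - 8 x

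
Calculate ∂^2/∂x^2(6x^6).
180 x^{4}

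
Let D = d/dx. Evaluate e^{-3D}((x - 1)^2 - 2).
x^{2} - 8 x + 14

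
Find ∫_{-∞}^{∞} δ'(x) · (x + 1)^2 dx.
-2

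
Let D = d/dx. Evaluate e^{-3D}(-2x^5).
- 2 x^{5} + 30 x^{4} - 180 x^{3} + 540 x^{2} - 810 x + 486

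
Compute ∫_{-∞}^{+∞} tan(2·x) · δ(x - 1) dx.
\tan{\left(2 \right)}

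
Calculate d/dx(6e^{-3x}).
- 18 e^{- 3 x}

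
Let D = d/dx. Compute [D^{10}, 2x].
20D^{9}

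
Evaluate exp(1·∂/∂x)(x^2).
x^{2} + 2 x + 1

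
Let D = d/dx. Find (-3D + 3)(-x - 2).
- 3 x - 3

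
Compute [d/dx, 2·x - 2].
2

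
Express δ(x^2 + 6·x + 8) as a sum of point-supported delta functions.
\frac{\delta(x + 2) + \delta(x + 4)}{2}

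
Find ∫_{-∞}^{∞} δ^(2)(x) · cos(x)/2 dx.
- \frac{1}{2}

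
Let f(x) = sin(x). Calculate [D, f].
\cos{\left(x \right)}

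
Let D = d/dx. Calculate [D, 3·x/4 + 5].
\frac{3}{4}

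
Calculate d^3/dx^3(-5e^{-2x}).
40 e^{- 2 x}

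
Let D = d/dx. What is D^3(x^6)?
120 x^{3}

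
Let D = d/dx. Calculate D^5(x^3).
0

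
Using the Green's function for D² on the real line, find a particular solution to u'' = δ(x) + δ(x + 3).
\frac{|x|}{2} + \frac{|x + 3|}{2}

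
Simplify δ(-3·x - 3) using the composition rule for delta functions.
\frac{\delta(x + 1)}{3}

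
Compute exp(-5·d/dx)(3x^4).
3 x^{4} - 60 x^{3} + 450 x^{2} - 1500 x + 1875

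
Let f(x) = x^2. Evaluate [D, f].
2 x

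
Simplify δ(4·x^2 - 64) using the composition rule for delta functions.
\frac{\delta(x - 4) + \delta(x + 4)}{32}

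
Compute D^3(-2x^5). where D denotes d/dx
- 120 x^{2}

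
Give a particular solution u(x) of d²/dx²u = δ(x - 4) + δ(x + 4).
\frac{|x - 4|}{2} + \frac{|x + 4|}{2}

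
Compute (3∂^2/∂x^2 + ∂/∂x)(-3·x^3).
9 x \left(- x - 6\right)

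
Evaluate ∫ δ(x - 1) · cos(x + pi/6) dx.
\cos{\left(\frac{\pi}{6} + 1 \right)}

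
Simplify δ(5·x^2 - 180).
\frac{\delta(x - 6) + \delta(x + 6)}{60}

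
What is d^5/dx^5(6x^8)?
40320 x^{3}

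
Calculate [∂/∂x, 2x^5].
10 x^{4}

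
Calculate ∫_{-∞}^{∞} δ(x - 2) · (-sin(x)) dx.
- \sin{\left(2 \right)}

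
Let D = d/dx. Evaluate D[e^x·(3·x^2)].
3 x \left(x + 2\right) e^{x}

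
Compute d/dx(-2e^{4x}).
- 8 e^{4 x}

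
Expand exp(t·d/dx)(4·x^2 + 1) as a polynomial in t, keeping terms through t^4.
4 t^{2} + 8 t x + 4 x^{2} + 1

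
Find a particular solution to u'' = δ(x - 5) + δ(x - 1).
\frac{|x - 5|}{2} + \frac{|x - 1|}{2}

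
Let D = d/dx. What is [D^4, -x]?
-4D^{3}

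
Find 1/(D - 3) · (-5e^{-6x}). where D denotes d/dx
\frac{5 e^{- 6 x}}{9}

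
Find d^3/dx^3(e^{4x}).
64 e^{4 x}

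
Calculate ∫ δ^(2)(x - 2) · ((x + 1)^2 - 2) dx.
2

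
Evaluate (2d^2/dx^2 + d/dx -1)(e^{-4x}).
27 e^{- 4 x}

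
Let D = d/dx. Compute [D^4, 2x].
8D^{3}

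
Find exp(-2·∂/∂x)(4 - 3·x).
10 - 3 x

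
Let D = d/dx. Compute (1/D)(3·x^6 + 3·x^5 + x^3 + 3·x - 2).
\frac{3 x^{7}}{7} + \frac{x^{6}}{2} + \frac{x^{4}}{4} + \frac{3 x^{2}}{2} - 2 x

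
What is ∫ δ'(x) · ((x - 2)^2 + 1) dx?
4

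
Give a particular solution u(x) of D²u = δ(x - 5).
\frac{|x - 5|}{2}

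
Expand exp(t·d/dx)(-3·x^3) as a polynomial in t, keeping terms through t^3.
- 3 t^{3} - 9 t^{2} x - 9 t x^{2} - 3 x^{3}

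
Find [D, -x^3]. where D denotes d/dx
- 3 x^{2}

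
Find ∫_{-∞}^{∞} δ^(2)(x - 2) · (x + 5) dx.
0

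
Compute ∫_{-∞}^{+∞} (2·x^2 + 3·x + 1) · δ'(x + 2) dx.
5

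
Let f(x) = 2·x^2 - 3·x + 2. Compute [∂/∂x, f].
4 x - 3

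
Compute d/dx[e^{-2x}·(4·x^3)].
x^{2} \left(12 - 8 x\right) e^{- 2 x}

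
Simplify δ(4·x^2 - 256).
\frac{\delta(x - 8) + \delta(x + 8)}{64}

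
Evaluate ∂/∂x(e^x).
e^{x}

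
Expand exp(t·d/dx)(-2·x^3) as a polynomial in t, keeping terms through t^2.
2 x \left(- 3 t^{2} - 3 t x - x^{2}\right)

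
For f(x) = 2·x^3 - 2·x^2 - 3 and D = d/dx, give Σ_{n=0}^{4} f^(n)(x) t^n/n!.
2 t^{3} + t^{2} \left(6 x - 2\right) + 2 t x \left(3 x - 2\right) + 2 x^{3} - 2 x^{2} - 3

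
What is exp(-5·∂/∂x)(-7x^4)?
- 7 x^{4} + 140 x^{3} - 1050 x^{2} + 3500 x - 4375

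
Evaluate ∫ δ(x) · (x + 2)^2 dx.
4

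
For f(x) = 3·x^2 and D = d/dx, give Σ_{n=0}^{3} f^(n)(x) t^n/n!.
3 t^{2} + 6 t x + 3 x^{2}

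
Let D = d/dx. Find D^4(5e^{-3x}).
405 e^{- 3 x}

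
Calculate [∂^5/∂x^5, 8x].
40\frac{d^{4}}{dx^{4}}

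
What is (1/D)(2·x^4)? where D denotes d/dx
\frac{2 x^{5}}{5}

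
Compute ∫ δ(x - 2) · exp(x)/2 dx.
\frac{e^{2}}{2}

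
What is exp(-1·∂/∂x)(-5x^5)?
- 5 x^{5} + 25 x^{4} - 50 x^{3} + 50 x^{2} - 25 x + 5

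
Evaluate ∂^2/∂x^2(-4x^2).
-8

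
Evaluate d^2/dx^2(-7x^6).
- 210 x^{4}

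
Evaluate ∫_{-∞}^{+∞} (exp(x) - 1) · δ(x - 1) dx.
-1 + e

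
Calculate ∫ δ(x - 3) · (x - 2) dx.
1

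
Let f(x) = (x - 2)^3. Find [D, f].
3 \left(x - 2\right)^{2}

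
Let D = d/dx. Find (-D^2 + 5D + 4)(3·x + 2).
12 x + 23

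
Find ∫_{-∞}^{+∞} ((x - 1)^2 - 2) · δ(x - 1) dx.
-2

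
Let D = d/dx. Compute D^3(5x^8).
1680 x^{5}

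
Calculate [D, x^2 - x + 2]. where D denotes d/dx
2 x - 1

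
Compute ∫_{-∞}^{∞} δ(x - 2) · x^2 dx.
4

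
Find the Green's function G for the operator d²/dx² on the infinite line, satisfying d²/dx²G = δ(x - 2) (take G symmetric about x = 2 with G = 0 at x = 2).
\frac{|x - 2|}{2}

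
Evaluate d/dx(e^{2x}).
2 e^{2 x}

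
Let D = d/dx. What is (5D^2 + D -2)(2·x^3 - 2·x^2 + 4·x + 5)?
- 4 x^{3} + 10 x^{2} + 48 x - 26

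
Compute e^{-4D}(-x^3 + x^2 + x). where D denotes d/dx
- x^{3} + 13 x^{2} - 55 x + 76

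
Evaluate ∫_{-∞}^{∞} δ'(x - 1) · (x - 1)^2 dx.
0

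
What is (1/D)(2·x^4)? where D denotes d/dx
\frac{2 x^{5}}{5}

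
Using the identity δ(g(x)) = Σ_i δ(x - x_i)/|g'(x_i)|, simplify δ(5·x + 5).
\frac{\delta(x + 1)}{5}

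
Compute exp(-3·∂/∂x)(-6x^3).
- 6 x^{3} + 54 x^{2} - 162 x + 162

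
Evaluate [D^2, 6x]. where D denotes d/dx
12D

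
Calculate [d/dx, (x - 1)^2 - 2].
2 x - 2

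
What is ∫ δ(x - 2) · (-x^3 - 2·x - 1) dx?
-13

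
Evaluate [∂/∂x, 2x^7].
14 x^{6}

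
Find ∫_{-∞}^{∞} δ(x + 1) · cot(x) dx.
- \cot{\left(1 \right)}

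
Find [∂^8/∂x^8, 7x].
56\frac{d^{7}}{dx^{7}}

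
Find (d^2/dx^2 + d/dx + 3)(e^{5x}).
33 e^{5 x}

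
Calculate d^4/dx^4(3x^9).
9072 x^{5}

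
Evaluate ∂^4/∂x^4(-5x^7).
- 4200 x^{3}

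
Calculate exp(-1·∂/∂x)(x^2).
x^{2} - 2 x + 1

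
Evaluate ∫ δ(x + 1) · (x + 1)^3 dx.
0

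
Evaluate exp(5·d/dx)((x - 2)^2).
x^{2} + 6 x + 9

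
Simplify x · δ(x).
0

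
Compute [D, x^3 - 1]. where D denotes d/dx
3 x^{2}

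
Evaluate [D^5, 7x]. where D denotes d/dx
35D^{4}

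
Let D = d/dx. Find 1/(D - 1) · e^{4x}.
\frac{e^{4 x}}{3}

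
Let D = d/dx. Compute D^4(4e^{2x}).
64 e^{2 x}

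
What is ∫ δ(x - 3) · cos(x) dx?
\cos{\left(3 \right)}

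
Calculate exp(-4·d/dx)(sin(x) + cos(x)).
\sqrt{2} \cos{\left(- x + \frac{\pi}{4} + 4 \right)}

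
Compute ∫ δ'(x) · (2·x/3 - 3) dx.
- \frac{2}{3}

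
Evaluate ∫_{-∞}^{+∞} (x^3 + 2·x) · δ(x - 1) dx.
3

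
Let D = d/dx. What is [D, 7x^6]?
42 x^{5}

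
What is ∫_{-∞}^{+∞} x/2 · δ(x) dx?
0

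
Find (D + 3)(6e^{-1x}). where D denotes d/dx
12 e^{- x}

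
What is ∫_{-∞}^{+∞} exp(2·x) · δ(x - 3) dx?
e^{6}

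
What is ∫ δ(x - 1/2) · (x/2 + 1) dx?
\frac{5}{4}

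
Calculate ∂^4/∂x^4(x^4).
24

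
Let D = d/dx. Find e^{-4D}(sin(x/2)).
\sin{\left(\frac{x}{2} - 2 \right)}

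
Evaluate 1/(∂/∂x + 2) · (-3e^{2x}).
- \frac{3 e^{2 x}}{4}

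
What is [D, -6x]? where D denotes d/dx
-6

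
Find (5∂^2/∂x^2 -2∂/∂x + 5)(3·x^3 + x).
15 x^{3} - 18 x^{2} + 95 x - 2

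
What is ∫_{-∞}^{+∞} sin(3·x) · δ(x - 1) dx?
\sin{\left(3 \right)}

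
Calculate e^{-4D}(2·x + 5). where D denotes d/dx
2 x - 3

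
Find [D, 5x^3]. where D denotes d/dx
15 x^{2}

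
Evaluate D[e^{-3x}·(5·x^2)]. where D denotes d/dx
5 x \left(2 - 3 x\right) e^{- 3 x}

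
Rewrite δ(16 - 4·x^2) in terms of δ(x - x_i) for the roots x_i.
\frac{\delta(x - 2) + \delta(x + 2)}{16}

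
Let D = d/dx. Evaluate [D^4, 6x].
24D^{3}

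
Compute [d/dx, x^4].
4 x^{3}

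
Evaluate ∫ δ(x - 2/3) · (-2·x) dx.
- \frac{4}{3}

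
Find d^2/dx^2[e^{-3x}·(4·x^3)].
12 x \left(3 x^{2} - 6 x + 2\right) e^{- 3 x}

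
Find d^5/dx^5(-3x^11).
- 166320 x^{6}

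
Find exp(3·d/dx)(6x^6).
6 x^{6} + 108 x^{5} + 810 x^{4} + 3240 x^{3} + 7290 x^{2} + 8748 x + 4374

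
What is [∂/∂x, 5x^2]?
10 x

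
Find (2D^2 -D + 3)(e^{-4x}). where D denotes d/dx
39 e^{- 4 x}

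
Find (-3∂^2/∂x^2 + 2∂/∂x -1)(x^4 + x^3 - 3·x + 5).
- x^{4} + 7 x^{3} - 30 x^{2} - 15 x - 11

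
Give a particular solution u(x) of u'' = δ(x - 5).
\frac{|x - 5|}{2}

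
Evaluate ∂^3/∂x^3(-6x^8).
- 2016 x^{5}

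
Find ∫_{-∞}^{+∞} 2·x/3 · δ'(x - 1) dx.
- \frac{2}{3}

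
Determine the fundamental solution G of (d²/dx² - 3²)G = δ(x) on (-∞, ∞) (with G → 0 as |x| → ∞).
-\frac{e^{-3|x|}}{6}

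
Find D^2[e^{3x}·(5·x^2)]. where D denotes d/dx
\left(45 x^{2} + 60 x + 10\right) e^{3 x}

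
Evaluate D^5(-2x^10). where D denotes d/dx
- 60480 x^{5}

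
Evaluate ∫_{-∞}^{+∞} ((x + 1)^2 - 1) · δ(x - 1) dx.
3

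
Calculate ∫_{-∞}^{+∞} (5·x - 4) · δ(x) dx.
-4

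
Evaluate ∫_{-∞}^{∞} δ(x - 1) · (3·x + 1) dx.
4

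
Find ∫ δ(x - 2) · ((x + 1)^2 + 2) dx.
11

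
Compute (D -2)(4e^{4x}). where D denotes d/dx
8 e^{4 x}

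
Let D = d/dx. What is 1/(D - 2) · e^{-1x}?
- \frac{e^{- x}}{3}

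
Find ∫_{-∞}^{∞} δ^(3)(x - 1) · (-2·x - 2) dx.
0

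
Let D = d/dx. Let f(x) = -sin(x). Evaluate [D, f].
- \cos{\left(x \right)}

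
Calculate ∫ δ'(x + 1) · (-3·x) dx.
3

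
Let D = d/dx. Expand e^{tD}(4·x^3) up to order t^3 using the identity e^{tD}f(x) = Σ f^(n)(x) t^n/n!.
4 t^{3} + 12 t^{2} x + 12 t x^{2} + 4 x^{3}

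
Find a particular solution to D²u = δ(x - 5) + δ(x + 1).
\frac{|x - 5|}{2} + \frac{|x + 1|}{2}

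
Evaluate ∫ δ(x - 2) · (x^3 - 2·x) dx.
4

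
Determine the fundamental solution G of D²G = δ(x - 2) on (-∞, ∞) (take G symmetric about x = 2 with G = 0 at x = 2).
\frac{|x - 2|}{2}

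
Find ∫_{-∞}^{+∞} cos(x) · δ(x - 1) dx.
\cos{\left(1 \right)}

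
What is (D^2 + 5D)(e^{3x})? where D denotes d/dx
24 e^{3 x}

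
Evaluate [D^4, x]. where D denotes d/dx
4D^{3}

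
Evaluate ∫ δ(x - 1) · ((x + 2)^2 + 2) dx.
11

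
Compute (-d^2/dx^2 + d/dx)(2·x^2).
4 x - 4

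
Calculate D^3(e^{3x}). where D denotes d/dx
27 e^{3 x}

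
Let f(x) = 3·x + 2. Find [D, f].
3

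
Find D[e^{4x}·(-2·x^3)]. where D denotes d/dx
x^{2} \left(- 8 x - 6\right) e^{4 x}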